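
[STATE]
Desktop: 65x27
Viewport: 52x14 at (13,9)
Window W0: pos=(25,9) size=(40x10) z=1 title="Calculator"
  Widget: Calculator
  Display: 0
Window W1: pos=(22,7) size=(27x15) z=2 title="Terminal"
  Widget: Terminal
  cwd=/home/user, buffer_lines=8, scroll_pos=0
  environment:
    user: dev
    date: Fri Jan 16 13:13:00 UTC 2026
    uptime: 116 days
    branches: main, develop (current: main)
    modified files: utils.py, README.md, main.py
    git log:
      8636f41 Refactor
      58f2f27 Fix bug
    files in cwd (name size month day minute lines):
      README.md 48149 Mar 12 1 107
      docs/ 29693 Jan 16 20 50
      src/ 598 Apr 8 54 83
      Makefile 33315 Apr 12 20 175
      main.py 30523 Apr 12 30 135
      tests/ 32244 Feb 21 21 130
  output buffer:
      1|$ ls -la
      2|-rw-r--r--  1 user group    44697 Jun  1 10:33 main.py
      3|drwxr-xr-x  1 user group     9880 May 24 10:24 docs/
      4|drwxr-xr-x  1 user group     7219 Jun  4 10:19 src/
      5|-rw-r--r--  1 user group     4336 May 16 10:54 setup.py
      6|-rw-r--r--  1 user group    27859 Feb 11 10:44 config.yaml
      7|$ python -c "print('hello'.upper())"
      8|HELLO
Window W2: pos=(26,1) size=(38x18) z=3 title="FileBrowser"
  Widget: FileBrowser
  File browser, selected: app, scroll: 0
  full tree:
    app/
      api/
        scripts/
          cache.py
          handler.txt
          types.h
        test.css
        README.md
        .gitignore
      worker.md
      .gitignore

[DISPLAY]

         ┠───┃                                    ┃┓
         ┃$ l┃                                    ┃┃
         ┃-rw┃                                    ┃┨
         ┃drw┃                                    ┃┃
         ┃drw┃                                    ┃┃
         ┃-rw┃                                    ┃┃
         ┃-rw┃                                    ┃┃
         ┃$ p┃                                    ┃┃
         ┃HEL┃                                    ┃┃
         ┃$ █┗━━━━━━━━━━━━━━━━━━━━━━━━━━━━━━━━━━━━┛┛
         ┃                         ┃                
         ┃                         ┃                
         ┗━━━━━━━━━━━━━━━━━━━━━━━━━┛                
                                                    


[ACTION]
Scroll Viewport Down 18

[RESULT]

         ┃drw┃                                    ┃┃
         ┃-rw┃                                    ┃┃
         ┃-rw┃                                    ┃┃
         ┃$ p┃                                    ┃┃
         ┃HEL┃                                    ┃┃
         ┃$ █┗━━━━━━━━━━━━━━━━━━━━━━━━━━━━━━━━━━━━┛┛
         ┃                         ┃                
         ┃                         ┃                
         ┗━━━━━━━━━━━━━━━━━━━━━━━━━┛                
                                                    
                                                    
                                                    
                                                    
                                                    


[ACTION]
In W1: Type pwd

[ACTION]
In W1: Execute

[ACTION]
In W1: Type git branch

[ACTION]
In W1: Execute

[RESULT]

         ┃$ p┃                                    ┃┃
         ┃HEL┃                                    ┃┃
         ┃$ p┃                                    ┃┃
         ┃/ho┃                                    ┃┃
         ┃$ g┃                                    ┃┃
         ┃* m┗━━━━━━━━━━━━━━━━━━━━━━━━━━━━━━━━━━━━┛┛
         ┃  develop                ┃                
         ┃$ █                      ┃                
         ┗━━━━━━━━━━━━━━━━━━━━━━━━━┛                
                                                    
                                                    
                                                    
                                                    
                                                    


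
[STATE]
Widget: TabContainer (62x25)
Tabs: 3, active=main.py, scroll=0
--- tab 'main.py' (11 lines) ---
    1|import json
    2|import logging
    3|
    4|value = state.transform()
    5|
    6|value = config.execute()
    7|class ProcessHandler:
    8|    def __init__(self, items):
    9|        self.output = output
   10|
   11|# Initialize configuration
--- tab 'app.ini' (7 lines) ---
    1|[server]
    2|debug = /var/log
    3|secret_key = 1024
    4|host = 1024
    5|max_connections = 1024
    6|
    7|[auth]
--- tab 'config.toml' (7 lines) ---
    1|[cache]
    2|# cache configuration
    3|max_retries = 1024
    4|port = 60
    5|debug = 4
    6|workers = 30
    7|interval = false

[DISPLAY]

[main.py]│ app.ini │ config.toml                              
──────────────────────────────────────────────────────────────
import json                                                   
import logging                                                
                                                              
value = state.transform()                                     
                                                              
value = config.execute()                                      
class ProcessHandler:                                         
    def __init__(self, items):                                
        self.output = output                                  
                                                              
# Initialize configuration                                    
                                                              
                                                              
                                                              
                                                              
                                                              
                                                              
                                                              
                                                              
                                                              
                                                              
                                                              
                                                              


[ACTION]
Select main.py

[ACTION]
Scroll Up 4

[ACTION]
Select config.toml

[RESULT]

 main.py │ app.ini │[config.toml]                             
──────────────────────────────────────────────────────────────
[cache]                                                       
# cache configuration                                         
max_retries = 1024                                            
port = 60                                                     
debug = 4                                                     
workers = 30                                                  
interval = false                                              
                                                              
                                                              
                                                              
                                                              
                                                              
                                                              
                                                              
                                                              
                                                              
                                                              
                                                              
                                                              
                                                              
                                                              
                                                              
                                                              


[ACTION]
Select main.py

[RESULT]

[main.py]│ app.ini │ config.toml                              
──────────────────────────────────────────────────────────────
import json                                                   
import logging                                                
                                                              
value = state.transform()                                     
                                                              
value = config.execute()                                      
class ProcessHandler:                                         
    def __init__(self, items):                                
        self.output = output                                  
                                                              
# Initialize configuration                                    
                                                              
                                                              
                                                              
                                                              
                                                              
                                                              
                                                              
                                                              
                                                              
                                                              
                                                              
                                                              


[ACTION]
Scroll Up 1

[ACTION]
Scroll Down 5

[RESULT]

[main.py]│ app.ini │ config.toml                              
──────────────────────────────────────────────────────────────
value = config.execute()                                      
class ProcessHandler:                                         
    def __init__(self, items):                                
        self.output = output                                  
                                                              
# Initialize configuration                                    
                                                              
                                                              
                                                              
                                                              
                                                              
                                                              
                                                              
                                                              
                                                              
                                                              
                                                              
                                                              
                                                              
                                                              
                                                              
                                                              
                                                              


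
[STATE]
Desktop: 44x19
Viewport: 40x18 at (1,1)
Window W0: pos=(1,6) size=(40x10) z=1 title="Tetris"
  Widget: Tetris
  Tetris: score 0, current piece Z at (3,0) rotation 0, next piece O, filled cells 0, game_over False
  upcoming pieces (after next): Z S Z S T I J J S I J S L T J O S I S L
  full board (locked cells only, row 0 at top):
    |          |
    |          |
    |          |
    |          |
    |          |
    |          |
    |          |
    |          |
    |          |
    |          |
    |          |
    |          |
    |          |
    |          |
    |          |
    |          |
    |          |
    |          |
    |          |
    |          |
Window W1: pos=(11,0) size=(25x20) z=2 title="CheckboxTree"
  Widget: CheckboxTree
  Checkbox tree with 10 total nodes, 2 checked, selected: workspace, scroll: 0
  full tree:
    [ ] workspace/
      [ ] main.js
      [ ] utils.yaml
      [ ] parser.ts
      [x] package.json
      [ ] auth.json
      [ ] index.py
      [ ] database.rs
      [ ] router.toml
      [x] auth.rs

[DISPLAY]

          ┃ CheckboxTree          ┃     
          ┠───────────────────────┨     
          ┃>[-] workspace/        ┃     
          ┃   [ ] main.js         ┃     
          ┃   [ ] utils.yaml      ┃     
┏━━━━━━━━━┃   [ ] parser.ts       ┃━━━━┓
┃ Tetris  ┃   [x] package.json    ┃    ┃
┠─────────┃   [ ] auth.json       ┃────┨
┃         ┃   [ ] index.py        ┃    ┃
┃         ┃   [ ] database.rs     ┃    ┃
┃         ┃   [ ] router.toml     ┃    ┃
┃         ┃   [x] auth.rs         ┃    ┃
┃         ┃                       ┃    ┃
┃         ┃                       ┃    ┃
┗━━━━━━━━━┃                       ┃━━━━┛
          ┃                       ┃     
          ┃                       ┃     
          ┃                       ┃     


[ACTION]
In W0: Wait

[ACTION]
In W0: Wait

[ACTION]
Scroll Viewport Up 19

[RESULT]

          ┏━━━━━━━━━━━━━━━━━━━━━━━┓     
          ┃ CheckboxTree          ┃     
          ┠───────────────────────┨     
          ┃>[-] workspace/        ┃     
          ┃   [ ] main.js         ┃     
          ┃   [ ] utils.yaml      ┃     
┏━━━━━━━━━┃   [ ] parser.ts       ┃━━━━┓
┃ Tetris  ┃   [x] package.json    ┃    ┃
┠─────────┃   [ ] auth.json       ┃────┨
┃         ┃   [ ] index.py        ┃    ┃
┃         ┃   [ ] database.rs     ┃    ┃
┃         ┃   [ ] router.toml     ┃    ┃
┃         ┃   [x] auth.rs         ┃    ┃
┃         ┃                       ┃    ┃
┃         ┃                       ┃    ┃
┗━━━━━━━━━┃                       ┃━━━━┛
          ┃                       ┃     
          ┃                       ┃     


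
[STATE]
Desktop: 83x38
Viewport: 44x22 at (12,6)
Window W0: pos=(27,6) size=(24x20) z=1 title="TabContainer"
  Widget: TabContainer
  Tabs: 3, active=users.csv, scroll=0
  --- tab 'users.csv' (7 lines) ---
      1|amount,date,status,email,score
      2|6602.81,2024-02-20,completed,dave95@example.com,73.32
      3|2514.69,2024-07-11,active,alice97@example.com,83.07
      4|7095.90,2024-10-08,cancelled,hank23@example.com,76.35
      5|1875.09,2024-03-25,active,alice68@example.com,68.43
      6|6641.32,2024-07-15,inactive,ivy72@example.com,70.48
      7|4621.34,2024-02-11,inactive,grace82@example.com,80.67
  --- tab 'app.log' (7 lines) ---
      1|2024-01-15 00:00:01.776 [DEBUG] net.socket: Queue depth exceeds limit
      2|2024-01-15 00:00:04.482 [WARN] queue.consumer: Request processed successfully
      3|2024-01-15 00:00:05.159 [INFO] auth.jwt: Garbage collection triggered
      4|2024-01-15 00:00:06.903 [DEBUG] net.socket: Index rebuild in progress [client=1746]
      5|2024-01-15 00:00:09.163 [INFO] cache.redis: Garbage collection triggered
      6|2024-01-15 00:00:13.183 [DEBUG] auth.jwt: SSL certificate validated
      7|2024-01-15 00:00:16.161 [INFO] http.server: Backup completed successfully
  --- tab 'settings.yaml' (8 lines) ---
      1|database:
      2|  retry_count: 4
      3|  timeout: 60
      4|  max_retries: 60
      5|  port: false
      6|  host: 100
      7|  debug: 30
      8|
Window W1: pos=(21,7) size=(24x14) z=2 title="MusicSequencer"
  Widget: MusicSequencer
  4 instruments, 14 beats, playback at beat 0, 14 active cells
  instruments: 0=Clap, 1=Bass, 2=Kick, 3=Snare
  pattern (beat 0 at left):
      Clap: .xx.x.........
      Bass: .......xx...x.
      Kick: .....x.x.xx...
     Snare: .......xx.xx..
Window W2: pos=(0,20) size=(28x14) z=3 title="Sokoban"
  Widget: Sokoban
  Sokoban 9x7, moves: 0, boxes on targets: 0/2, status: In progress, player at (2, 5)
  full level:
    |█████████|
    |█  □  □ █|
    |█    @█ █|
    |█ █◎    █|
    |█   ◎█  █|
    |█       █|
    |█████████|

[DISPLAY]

               ┏━━━━━━━━━━━━━━━━━━━━━━┓     
         ┏━━━━━━━━━━━━━━━━━━━━━━┓     ┃     
         ┃ MusicSequencer       ┃─────┨     
         ┠──────────────────────┨log │┃     
         ┃      ▼1234567890123  ┃─────┃     
         ┃  Clap·██·█·········  ┃s,ema┃     
         ┃  Bass·······██···█·  ┃0,com┃     
         ┃  Kick·····█·█·██···  ┃1,act┃     
         ┃ Snare·······██·██··  ┃8,can┃     
         ┃                      ┃5,act┃     
         ┃                      ┃5,ina┃     
         ┃                      ┃1,ina┃     
         ┃                      ┃     ┃     
         ┃                      ┃     ┃     
━━━━━━━━━━━━━━━┓━━━━━━━━━━━━━━━━┛     ┃     
               ┃                      ┃     
───────────────┨                      ┃     
               ┃                      ┃     
               ┃                      ┃     
               ┃━━━━━━━━━━━━━━━━━━━━━━┛     
               ┃                            
               ┃                            


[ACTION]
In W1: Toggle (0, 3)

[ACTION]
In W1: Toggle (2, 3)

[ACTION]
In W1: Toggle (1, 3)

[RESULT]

               ┏━━━━━━━━━━━━━━━━━━━━━━┓     
         ┏━━━━━━━━━━━━━━━━━━━━━━┓     ┃     
         ┃ MusicSequencer       ┃─────┨     
         ┠──────────────────────┨log │┃     
         ┃      ▼1234567890123  ┃─────┃     
         ┃  Clap·████·········  ┃s,ema┃     
         ┃  Bass···█···██···█·  ┃0,com┃     
         ┃  Kick···█·█·█·██···  ┃1,act┃     
         ┃ Snare·······██·██··  ┃8,can┃     
         ┃                      ┃5,act┃     
         ┃                      ┃5,ina┃     
         ┃                      ┃1,ina┃     
         ┃                      ┃     ┃     
         ┃                      ┃     ┃     
━━━━━━━━━━━━━━━┓━━━━━━━━━━━━━━━━┛     ┃     
               ┃                      ┃     
───────────────┨                      ┃     
               ┃                      ┃     
               ┃                      ┃     
               ┃━━━━━━━━━━━━━━━━━━━━━━┛     
               ┃                            
               ┃                            


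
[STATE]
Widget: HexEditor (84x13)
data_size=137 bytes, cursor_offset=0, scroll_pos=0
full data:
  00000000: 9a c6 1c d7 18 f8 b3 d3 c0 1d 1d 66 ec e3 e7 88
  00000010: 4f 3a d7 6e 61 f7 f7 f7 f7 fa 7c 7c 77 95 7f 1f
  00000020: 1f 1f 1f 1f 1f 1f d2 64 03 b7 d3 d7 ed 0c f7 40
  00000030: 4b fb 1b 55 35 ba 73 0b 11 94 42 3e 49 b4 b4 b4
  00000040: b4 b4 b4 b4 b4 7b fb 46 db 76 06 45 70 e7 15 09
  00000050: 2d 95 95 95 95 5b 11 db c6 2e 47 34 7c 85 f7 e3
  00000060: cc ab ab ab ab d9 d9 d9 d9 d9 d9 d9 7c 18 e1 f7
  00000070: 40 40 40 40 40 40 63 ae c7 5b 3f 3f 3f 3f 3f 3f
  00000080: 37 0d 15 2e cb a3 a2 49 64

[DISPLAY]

00000000  9A c6 1c d7 18 f8 b3 d3  c0 1d 1d 66 ec e3 e7 88  |...........f....|      
00000010  4f 3a d7 6e 61 f7 f7 f7  f7 fa 7c 7c 77 95 7f 1f  |O:.na.....||w...|      
00000020  1f 1f 1f 1f 1f 1f d2 64  03 b7 d3 d7 ed 0c f7 40  |.......d.......@|      
00000030  4b fb 1b 55 35 ba 73 0b  11 94 42 3e 49 b4 b4 b4  |K..U5.s...B>I...|      
00000040  b4 b4 b4 b4 b4 7b fb 46  db 76 06 45 70 e7 15 09  |.....{.F.v.Ep...|      
00000050  2d 95 95 95 95 5b 11 db  c6 2e 47 34 7c 85 f7 e3  |-....[....G4|...|      
00000060  cc ab ab ab ab d9 d9 d9  d9 d9 d9 d9 7c 18 e1 f7  |............|...|      
00000070  40 40 40 40 40 40 63 ae  c7 5b 3f 3f 3f 3f 3f 3f  |@@@@@@c..[??????|      
00000080  37 0d 15 2e cb a3 a2 49  64                       |7......Id       |      
                                                                                    
                                                                                    
                                                                                    
                                                                                    


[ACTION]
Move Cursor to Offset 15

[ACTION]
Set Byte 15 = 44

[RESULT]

00000000  9a c6 1c d7 18 f8 b3 d3  c0 1d 1d 66 ec e3 e7 44  |...........f...D|      
00000010  4f 3a d7 6e 61 f7 f7 f7  f7 fa 7c 7c 77 95 7f 1f  |O:.na.....||w...|      
00000020  1f 1f 1f 1f 1f 1f d2 64  03 b7 d3 d7 ed 0c f7 40  |.......d.......@|      
00000030  4b fb 1b 55 35 ba 73 0b  11 94 42 3e 49 b4 b4 b4  |K..U5.s...B>I...|      
00000040  b4 b4 b4 b4 b4 7b fb 46  db 76 06 45 70 e7 15 09  |.....{.F.v.Ep...|      
00000050  2d 95 95 95 95 5b 11 db  c6 2e 47 34 7c 85 f7 e3  |-....[....G4|...|      
00000060  cc ab ab ab ab d9 d9 d9  d9 d9 d9 d9 7c 18 e1 f7  |............|...|      
00000070  40 40 40 40 40 40 63 ae  c7 5b 3f 3f 3f 3f 3f 3f  |@@@@@@c..[??????|      
00000080  37 0d 15 2e cb a3 a2 49  64                       |7......Id       |      
                                                                                    
                                                                                    
                                                                                    
                                                                                    


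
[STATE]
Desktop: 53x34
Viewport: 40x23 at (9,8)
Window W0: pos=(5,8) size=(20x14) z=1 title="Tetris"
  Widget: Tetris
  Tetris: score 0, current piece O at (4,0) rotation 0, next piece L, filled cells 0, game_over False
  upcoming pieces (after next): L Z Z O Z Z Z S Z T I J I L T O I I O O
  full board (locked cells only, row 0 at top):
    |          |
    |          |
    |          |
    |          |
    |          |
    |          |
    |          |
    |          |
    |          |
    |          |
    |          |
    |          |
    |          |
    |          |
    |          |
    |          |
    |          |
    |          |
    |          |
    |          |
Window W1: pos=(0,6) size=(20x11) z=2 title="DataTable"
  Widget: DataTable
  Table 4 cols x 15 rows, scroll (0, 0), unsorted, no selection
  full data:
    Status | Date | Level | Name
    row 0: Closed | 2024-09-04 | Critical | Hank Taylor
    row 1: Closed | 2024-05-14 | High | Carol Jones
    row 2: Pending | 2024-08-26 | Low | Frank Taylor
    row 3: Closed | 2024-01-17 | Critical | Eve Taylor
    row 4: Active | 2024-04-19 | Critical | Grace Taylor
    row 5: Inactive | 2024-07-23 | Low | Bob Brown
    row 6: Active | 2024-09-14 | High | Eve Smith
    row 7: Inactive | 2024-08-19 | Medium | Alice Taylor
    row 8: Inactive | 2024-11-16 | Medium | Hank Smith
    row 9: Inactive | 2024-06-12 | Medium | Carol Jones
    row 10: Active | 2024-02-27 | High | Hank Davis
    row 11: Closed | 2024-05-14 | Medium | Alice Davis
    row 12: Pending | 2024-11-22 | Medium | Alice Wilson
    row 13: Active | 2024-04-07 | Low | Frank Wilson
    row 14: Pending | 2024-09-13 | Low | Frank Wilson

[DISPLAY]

──────────┨━━━━┓                        
│Date     ┃    ┃                        
┼─────────┃────┨                        
│2024-09-0┃    ┃                        
│2024-05-1┃    ┃                        
│2024-08-2┃    ┃                        
│2024-01-1┃    ┃                        
│2024-04-1┃    ┃                        
━━━━━━━━━━┛    ┃                        
               ┃                        
               ┃                        
               ┃                        
               ┃                        
━━━━━━━━━━━━━━━┛                        
                                        
                                        
                                        
                                        
                                        
                                        
                                        
                                        
                                        


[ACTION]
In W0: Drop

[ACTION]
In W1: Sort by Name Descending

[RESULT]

──────────┨━━━━┓                        
│Date     ┃    ┃                        
┼─────────┃────┨                        
│2024-09-0┃    ┃                        
│2024-11-1┃    ┃                        
│2024-02-2┃    ┃                        
│2024-04-1┃    ┃                        
│2024-04-0┃    ┃                        
━━━━━━━━━━┛    ┃                        
               ┃                        
               ┃                        
               ┃                        
               ┃                        
━━━━━━━━━━━━━━━┛                        
                                        
                                        
                                        
                                        
                                        
                                        
                                        
                                        
                                        


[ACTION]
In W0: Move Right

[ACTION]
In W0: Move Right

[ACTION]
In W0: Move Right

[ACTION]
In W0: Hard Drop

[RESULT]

──────────┨━━━━┓                        
│Date     ┃    ┃                        
┼─────────┃────┨                        
│2024-09-0┃    ┃                        
│2024-11-1┃    ┃                        
│2024-02-2┃    ┃                        
│2024-04-1┃    ┃                        
│2024-04-0┃    ┃                        
━━━━━━━━━━┛    ┃                        
               ┃                        
               ┃                        
    ▓▓         ┃                        
    ▓▓         ┃                        
━━━━━━━━━━━━━━━┛                        
                                        
                                        
                                        
                                        
                                        
                                        
                                        
                                        
                                        


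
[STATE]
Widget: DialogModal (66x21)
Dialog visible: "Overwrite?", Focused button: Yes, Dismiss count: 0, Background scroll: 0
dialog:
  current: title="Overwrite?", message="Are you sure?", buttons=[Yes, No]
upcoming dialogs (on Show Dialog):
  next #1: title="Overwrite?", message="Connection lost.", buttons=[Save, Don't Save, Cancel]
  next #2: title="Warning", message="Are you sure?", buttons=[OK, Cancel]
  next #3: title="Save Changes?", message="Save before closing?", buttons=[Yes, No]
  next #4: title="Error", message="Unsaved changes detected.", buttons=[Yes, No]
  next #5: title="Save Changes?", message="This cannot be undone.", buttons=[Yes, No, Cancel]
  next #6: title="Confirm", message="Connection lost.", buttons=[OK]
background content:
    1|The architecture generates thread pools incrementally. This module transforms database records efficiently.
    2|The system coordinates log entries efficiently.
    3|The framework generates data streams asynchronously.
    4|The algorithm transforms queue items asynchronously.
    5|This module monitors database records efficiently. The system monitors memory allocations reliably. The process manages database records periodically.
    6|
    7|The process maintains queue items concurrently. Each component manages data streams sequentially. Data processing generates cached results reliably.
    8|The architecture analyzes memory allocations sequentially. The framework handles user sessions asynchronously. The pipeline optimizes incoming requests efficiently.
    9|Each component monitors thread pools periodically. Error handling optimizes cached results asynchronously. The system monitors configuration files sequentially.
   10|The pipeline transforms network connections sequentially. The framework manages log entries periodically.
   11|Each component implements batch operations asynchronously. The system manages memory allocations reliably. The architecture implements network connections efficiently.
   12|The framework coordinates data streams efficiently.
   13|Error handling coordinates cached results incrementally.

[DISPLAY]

The architecture generates thread pools incrementally. This module
The system coordinates log entries efficiently.                   
The framework generates data streams asynchronously.              
The algorithm transforms queue items asynchronously.              
This module monitors database records efficiently. The system moni
                                                                  
The process maintains queue items concurrently. Each component man
The architecture analyzes memory allocations sequentially. The fra
Each component monitors ┌───────────────┐odically. Error handling 
The pipeline transforms │   Overwrite?  │ns sequentially. The fram
Each component implement│ Are you sure? │s asynchronously. The sys
The framework coordinate│   [Yes]  No   │ficiently.               
Error handling coordinat└───────────────┘ incrementally.          
                                                                  
                                                                  
                                                                  
                                                                  
                                                                  
                                                                  
                                                                  
                                                                  


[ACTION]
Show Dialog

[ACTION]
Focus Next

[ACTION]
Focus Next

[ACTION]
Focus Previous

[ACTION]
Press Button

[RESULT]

The architecture generates thread pools incrementally. This module
The system coordinates log entries efficiently.                   
The framework generates data streams asynchronously.              
The algorithm transforms queue items asynchronously.              
This module monitors database records efficiently. The system moni
                                                                  
The process maintains queue items concurrently. Each component man
The architecture analyzes memory allocations sequentially. The fra
Each component monitors thread pools periodically. Error handling 
The pipeline transforms network connections sequentially. The fram
Each component implements batch operations asynchronously. The sys
The framework coordinates data streams efficiently.               
Error handling coordinates cached results incrementally.          
                                                                  
                                                                  
                                                                  
                                                                  
                                                                  
                                                                  
                                                                  
                                                                  


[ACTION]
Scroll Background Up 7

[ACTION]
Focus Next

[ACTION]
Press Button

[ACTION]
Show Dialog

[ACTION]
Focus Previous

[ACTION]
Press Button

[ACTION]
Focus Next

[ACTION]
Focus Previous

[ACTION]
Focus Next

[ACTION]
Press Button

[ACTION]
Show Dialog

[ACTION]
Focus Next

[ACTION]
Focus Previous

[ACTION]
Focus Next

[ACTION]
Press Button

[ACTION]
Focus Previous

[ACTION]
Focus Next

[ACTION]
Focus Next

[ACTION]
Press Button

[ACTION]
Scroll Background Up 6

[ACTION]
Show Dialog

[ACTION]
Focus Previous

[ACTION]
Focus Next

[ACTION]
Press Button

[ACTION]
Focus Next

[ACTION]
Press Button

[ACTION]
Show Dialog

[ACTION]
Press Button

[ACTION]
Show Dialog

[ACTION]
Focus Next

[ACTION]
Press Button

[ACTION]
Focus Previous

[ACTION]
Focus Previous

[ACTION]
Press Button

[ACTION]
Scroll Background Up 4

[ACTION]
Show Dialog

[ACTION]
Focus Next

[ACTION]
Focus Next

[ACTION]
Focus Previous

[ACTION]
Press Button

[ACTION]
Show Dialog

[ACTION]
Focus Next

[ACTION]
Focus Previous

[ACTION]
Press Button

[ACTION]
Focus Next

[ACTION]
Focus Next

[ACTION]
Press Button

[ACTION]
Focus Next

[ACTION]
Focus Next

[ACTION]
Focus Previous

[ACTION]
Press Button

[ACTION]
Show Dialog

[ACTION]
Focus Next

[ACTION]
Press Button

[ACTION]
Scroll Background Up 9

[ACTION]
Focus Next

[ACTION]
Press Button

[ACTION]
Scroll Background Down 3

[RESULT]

The algorithm transforms queue items asynchronously.              
This module monitors database records efficiently. The system moni
                                                                  
The process maintains queue items concurrently. Each component man
The architecture analyzes memory allocations sequentially. The fra
Each component monitors thread pools periodically. Error handling 
The pipeline transforms network connections sequentially. The fram
Each component implements batch operations asynchronously. The sys
The framework coordinates data streams efficiently.               
Error handling coordinates cached results incrementally.          
                                                                  
                                                                  
                                                                  
                                                                  
                                                                  
                                                                  
                                                                  
                                                                  
                                                                  
                                                                  
                                                                  


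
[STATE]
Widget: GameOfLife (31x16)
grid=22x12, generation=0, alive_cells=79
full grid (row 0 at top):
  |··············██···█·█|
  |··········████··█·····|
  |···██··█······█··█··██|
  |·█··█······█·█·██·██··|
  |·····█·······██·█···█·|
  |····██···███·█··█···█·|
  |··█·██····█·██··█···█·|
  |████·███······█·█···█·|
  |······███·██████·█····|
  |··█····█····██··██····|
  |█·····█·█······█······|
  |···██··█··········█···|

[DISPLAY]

Gen: 0                         
··············██···█·█         
··········████··█·····         
···██··█······█··█··██         
·█··█······█·█·██·██··         
·····█·······██·█···█·         
····██···███·█··█···█·         
··█·██····█·██··█···█·         
████·███······█·█···█·         
······███·██████·█····         
··█····█····██··██····         
█·····█·█······█······         
···██··█··········█···         
                               
                               
                               


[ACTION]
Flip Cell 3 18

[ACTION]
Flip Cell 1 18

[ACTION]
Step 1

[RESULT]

Gen: 1                         
···········█████······         
···········███··████·█         
···██·····█···█··████·         
···███······██··██·█·█         
·····█·····█·█··██·██·         
···█··█··███····██·███         
··█······██·███·██·███         
·███····███·····██····         
···█·█··█··█·····█····         
·········█·······█····         
···█··█·█·······██····         
·······█··············         
                               
                               
                               


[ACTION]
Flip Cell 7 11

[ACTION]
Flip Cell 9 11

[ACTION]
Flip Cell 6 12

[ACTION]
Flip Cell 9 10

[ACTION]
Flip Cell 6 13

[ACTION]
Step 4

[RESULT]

Gen: 5                         
················█·····         
················█·····         
·····█·····██··█······         
····█·█···█··█········         
····█·█···█·██········         
····██···██·██········         
··███·······██········         
··█·█······█·······███         
··█··█·····██······██·         
···███·····█······█···         
····█······█······█···         
······················         
                               
                               
                               


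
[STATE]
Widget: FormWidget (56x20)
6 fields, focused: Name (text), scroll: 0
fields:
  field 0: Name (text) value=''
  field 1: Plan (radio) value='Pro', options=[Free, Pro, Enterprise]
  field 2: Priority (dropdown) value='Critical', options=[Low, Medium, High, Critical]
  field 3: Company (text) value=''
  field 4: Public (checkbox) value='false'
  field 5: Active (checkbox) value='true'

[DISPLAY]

> Name:       [                                        ]
  Plan:       ( ) Free  (●) Pro  ( ) Enterprise         
  Priority:   [Critical                               ▼]
  Company:    [                                        ]
  Public:     [ ]                                       
  Active:     [x]                                       
                                                        
                                                        
                                                        
                                                        
                                                        
                                                        
                                                        
                                                        
                                                        
                                                        
                                                        
                                                        
                                                        
                                                        


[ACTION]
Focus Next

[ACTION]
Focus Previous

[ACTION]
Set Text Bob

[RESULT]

> Name:       [Bob                                     ]
  Plan:       ( ) Free  (●) Pro  ( ) Enterprise         
  Priority:   [Critical                               ▼]
  Company:    [                                        ]
  Public:     [ ]                                       
  Active:     [x]                                       
                                                        
                                                        
                                                        
                                                        
                                                        
                                                        
                                                        
                                                        
                                                        
                                                        
                                                        
                                                        
                                                        
                                                        
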